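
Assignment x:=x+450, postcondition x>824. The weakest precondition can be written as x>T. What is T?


Formula: wp(x:=E, P) = P[E/x] (substitute E for x in postcondition)
Step 1: Postcondition: x>824
Step 2: Substitute x+450 for x: x+450>824
Step 3: Solve for x: x > 824-450 = 374

374


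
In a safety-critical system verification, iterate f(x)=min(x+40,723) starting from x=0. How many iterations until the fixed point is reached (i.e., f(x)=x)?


Step 1: x=0, cap=723, increment=40
Step 2: x grows by 40 each step until capped at 723; fixed point is x=723
Step 3: iterations = ceil(723/40) = 19

19


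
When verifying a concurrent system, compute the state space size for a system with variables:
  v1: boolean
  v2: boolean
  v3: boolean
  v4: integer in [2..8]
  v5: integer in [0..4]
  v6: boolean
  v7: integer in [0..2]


State space = product of domain sizes of all variables.
Domain sizes:
  v1 (boolean): 2
  v2 (boolean): 2
  v3 (boolean): 2
  v4 (integer in [2..8]): 7
  v5 (integer in [0..4]): 5
  v6 (boolean): 2
  v7 (integer in [0..2]): 3
Product = 2 * 2 * 2 * 7 * 5 * 2 * 3 = 1680

1680


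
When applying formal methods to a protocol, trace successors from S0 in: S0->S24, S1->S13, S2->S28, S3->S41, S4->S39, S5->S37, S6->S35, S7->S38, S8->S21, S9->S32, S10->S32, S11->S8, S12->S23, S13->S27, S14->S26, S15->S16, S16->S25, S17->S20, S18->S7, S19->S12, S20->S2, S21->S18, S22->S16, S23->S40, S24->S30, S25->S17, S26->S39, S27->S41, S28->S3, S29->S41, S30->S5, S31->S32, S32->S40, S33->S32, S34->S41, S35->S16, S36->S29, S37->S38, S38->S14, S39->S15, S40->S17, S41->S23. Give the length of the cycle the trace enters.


Trace from S0 until a state repeats:
  S0 -> S24 -> S30 -> S5 -> S37 -> S38 -> S14 -> S26 -> S39 -> S15 -> S16 -> S25 -> S17 -> S20 -> S2 -> S28 -> S3 -> S41 -> S23 -> S40 -> S17
S17 first seen at step 12, revisited at step 20.
Cycle length = 20 - 12 = 8

8


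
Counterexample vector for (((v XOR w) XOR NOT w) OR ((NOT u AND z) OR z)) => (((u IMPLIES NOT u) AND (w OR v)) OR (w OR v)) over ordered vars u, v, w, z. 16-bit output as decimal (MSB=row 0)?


F1 = (((v XOR w) XOR NOT w) OR ((NOT u AND z) OR z))
F2 = (((u IMPLIES NOT u) AND (w OR v)) OR (w OR v))
Counterexample to F1=>F2 is where F1=1 and F2=0.
Evaluate each row (bits = u,v,w,z, MSB first):
  row 0 [0000]: F1=1 F2=0 -> F1&~F2 -> 1
  row 1 [0001]: F1=1 F2=0 -> F1&~F2 -> 1
  row 2 [0010]: F1=1 F2=1 -> F1&~F2 -> 0
  row 3 [0011]: F1=1 F2=1 -> F1&~F2 -> 0
  row 4 [0100]: F1=0 F2=1 -> F1&~F2 -> 0
  row 5 [0101]: F1=1 F2=1 -> F1&~F2 -> 0
  row 6 [0110]: F1=0 F2=1 -> F1&~F2 -> 0
  row 7 [0111]: F1=1 F2=1 -> F1&~F2 -> 0
  row 8 [1000]: F1=1 F2=0 -> F1&~F2 -> 1
  row 9 [1001]: F1=1 F2=0 -> F1&~F2 -> 1
  row 10 [1010]: F1=1 F2=1 -> F1&~F2 -> 0
  row 11 [1011]: F1=1 F2=1 -> F1&~F2 -> 0
  row 12 [1100]: F1=0 F2=1 -> F1&~F2 -> 0
  row 13 [1101]: F1=1 F2=1 -> F1&~F2 -> 0
  row 14 [1110]: F1=0 F2=1 -> F1&~F2 -> 0
  row 15 [1111]: F1=1 F2=1 -> F1&~F2 -> 0
Full result column, 4 rows per line (u,v fixed per line; w,z runs 00..11 left to right):
  rows 0-3 [u,v=00]: 1100  = hex C
  rows 4-7 [u,v=01]: 0000  = hex 0
  rows 8-11 [u,v=10]: 1100  = hex C
  rows 12-15 [u,v=11]: 0000  = hex 0
Counterexample vector (row 0 .. row 15) = 1100000011000000
Output column grouped in 4s = 1100 0000 1100 0000 = 0xC0C0
Convert to decimal digit by digit (value = value*16 + digit):
  C -> 12
  12*16 + 0 = 192
  192*16 + 12 (C) = 3084
  3084*16 + 0 = 49344
Decimal = 49344

49344


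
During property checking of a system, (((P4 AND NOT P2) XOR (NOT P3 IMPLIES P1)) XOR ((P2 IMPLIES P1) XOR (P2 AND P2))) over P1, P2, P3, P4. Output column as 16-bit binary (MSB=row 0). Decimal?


Formula: (((P4 AND NOT P2) XOR (NOT P3 IMPLIES P1)) XOR ((P2 IMPLIES P1) XOR (P2 AND P2))) over P1, P2, P3, P4 (16 rows)
Evaluate each row (bits = P1,P2,P3,P4, MSB first):
  row 0 [0000]: (((0 AND NOT 0) XOR (NOT 0 IMPLIES 0)) XOR ((0 IMPLIES 0) XOR (0 AND 0))) -> 1
  row 1 [0001]: (((1 AND NOT 0) XOR (NOT 0 IMPLIES 0)) XOR ((0 IMPLIES 0) XOR (0 AND 0))) -> 0
  row 2 [0010]: (((0 AND NOT 0) XOR (NOT 1 IMPLIES 0)) XOR ((0 IMPLIES 0) XOR (0 AND 0))) -> 0
  row 3 [0011]: (((1 AND NOT 0) XOR (NOT 1 IMPLIES 0)) XOR ((0 IMPLIES 0) XOR (0 AND 0))) -> 1
  row 4 [0100]: (((0 AND NOT 1) XOR (NOT 0 IMPLIES 0)) XOR ((1 IMPLIES 0) XOR (1 AND 1))) -> 1
  row 5 [0101]: (((1 AND NOT 1) XOR (NOT 0 IMPLIES 0)) XOR ((1 IMPLIES 0) XOR (1 AND 1))) -> 1
  row 6 [0110]: (((0 AND NOT 1) XOR (NOT 1 IMPLIES 0)) XOR ((1 IMPLIES 0) XOR (1 AND 1))) -> 0
  row 7 [0111]: (((1 AND NOT 1) XOR (NOT 1 IMPLIES 0)) XOR ((1 IMPLIES 0) XOR (1 AND 1))) -> 0
  row 8 [1000]: (((0 AND NOT 0) XOR (NOT 0 IMPLIES 1)) XOR ((0 IMPLIES 1) XOR (0 AND 0))) -> 0
  row 9 [1001]: (((1 AND NOT 0) XOR (NOT 0 IMPLIES 1)) XOR ((0 IMPLIES 1) XOR (0 AND 0))) -> 1
  row 10 [1010]: (((0 AND NOT 0) XOR (NOT 1 IMPLIES 1)) XOR ((0 IMPLIES 1) XOR (0 AND 0))) -> 0
  row 11 [1011]: (((1 AND NOT 0) XOR (NOT 1 IMPLIES 1)) XOR ((0 IMPLIES 1) XOR (0 AND 0))) -> 1
  row 12 [1100]: (((0 AND NOT 1) XOR (NOT 0 IMPLIES 1)) XOR ((1 IMPLIES 1) XOR (1 AND 1))) -> 1
  row 13 [1101]: (((1 AND NOT 1) XOR (NOT 0 IMPLIES 1)) XOR ((1 IMPLIES 1) XOR (1 AND 1))) -> 1
  row 14 [1110]: (((0 AND NOT 1) XOR (NOT 1 IMPLIES 1)) XOR ((1 IMPLIES 1) XOR (1 AND 1))) -> 1
  row 15 [1111]: (((1 AND NOT 1) XOR (NOT 1 IMPLIES 1)) XOR ((1 IMPLIES 1) XOR (1 AND 1))) -> 1
Full result column, 4 rows per line (P1,P2 fixed per line; P3,P4 runs 00..11 left to right):
  rows 0-3 [P1,P2=00]: 1001  = hex 9
  rows 4-7 [P1,P2=01]: 1100  = hex C
  rows 8-11 [P1,P2=10]: 0101  = hex 5
  rows 12-15 [P1,P2=11]: 1111  = hex F
Output column (row 0 .. row 15) = 1001110001011111
Output column grouped in 4s = 1001 1100 0101 1111 = 0x9C5F
Convert to decimal digit by digit (value = value*16 + digit):
  9 -> 9
  9*16 + 12 (C) = 156
  156*16 + 5 = 2501
  2501*16 + 15 (F) = 40031
Decimal = 40031

40031


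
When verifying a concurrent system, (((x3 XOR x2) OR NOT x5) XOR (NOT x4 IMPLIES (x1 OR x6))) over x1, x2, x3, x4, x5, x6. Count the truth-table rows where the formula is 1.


Formula: (((x3 XOR x2) OR NOT x5) XOR (NOT x4 IMPLIES (x1 OR x6))) over 6 vars (64 rows)
Evaluate each row (x1, x2, x3, x4, x5, x6 as bits, MSB first):
  row 0 [000000]: (((0 XOR 0) OR NOT 0) XOR (NOT 0 IMPLIES (0 OR 0))) -> 1
  row 1 [000001]: (((0 XOR 0) OR NOT 0) XOR (NOT 0 IMPLIES (0 OR 1))) -> 0
  row 2 [000010]: (((0 XOR 0) OR NOT 1) XOR (NOT 0 IMPLIES (0 OR 0))) -> 0
  row 3 [000011]: (((0 XOR 0) OR NOT 1) XOR (NOT 0 IMPLIES (0 OR 1))) -> 1
  row 4 [000100]: (((0 XOR 0) OR NOT 0) XOR (NOT 1 IMPLIES (0 OR 0))) -> 0
  (every remaining row is evaluated the same way; all 64 results are listed next)
Full result column, 8 rows per line (x1,x2,x3 fixed per line; x4,x5,x6 runs 000..111 left to right):
  rows 0-7 [x1,x2,x3=000]: 10010011  (ones: 4)
  rows 8-15 [x1,x2,x3=001]: 10100000  (ones: 2)
  rows 16-23 [x1,x2,x3=010]: 10100000  (ones: 2)
  rows 24-31 [x1,x2,x3=011]: 10010011  (ones: 4)
  rows 32-39 [x1,x2,x3=100]: 00110011  (ones: 4)
  rows 40-47 [x1,x2,x3=101]: 00000000  (ones: 0)
  rows 48-55 [x1,x2,x3=110]: 00000000  (ones: 0)
  rows 56-63 [x1,x2,x3=111]: 00110011  (ones: 4)
Count of 1-rows = 4+2+2+4+4+0+0+4 = 20

20


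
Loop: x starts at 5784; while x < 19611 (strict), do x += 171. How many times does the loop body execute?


Step 1: x goes from 5784 toward 19611 by 171; the body runs while x<19611, so iterations = ceil((bound-start)/step)
Step 2: Distance=13827
Step 3: ceil(13827/171)=81

81


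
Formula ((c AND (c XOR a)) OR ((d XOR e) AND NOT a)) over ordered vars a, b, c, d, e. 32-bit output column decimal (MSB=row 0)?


Formula: ((c AND (c XOR a)) OR ((d XOR e) AND NOT a)) over a, b, c, d, e (32 rows)
Evaluate each row (bits = a,b,c,d,e, MSB first):
  row 0 [00000]: ((0 AND (0 XOR 0)) OR ((0 XOR 0) AND NOT 0)) -> 0
  row 1 [00001]: ((0 AND (0 XOR 0)) OR ((0 XOR 1) AND NOT 0)) -> 1
  row 2 [00010]: ((0 AND (0 XOR 0)) OR ((1 XOR 0) AND NOT 0)) -> 1
  row 3 [00011]: ((0 AND (0 XOR 0)) OR ((1 XOR 1) AND NOT 0)) -> 0
  row 4 [00100]: ((1 AND (1 XOR 0)) OR ((0 XOR 0) AND NOT 0)) -> 1
  row 5 [00101]: ((1 AND (1 XOR 0)) OR ((0 XOR 1) AND NOT 0)) -> 1
  row 6 [00110]: ((1 AND (1 XOR 0)) OR ((1 XOR 0) AND NOT 0)) -> 1
  row 7 [00111]: ((1 AND (1 XOR 0)) OR ((1 XOR 1) AND NOT 0)) -> 1
  row 8 [01000]: ((0 AND (0 XOR 0)) OR ((0 XOR 0) AND NOT 0)) -> 0
  row 9 [01001]: ((0 AND (0 XOR 0)) OR ((0 XOR 1) AND NOT 0)) -> 1
  row 10 [01010]: ((0 AND (0 XOR 0)) OR ((1 XOR 0) AND NOT 0)) -> 1
  row 11 [01011]: ((0 AND (0 XOR 0)) OR ((1 XOR 1) AND NOT 0)) -> 0
  row 12 [01100]: ((1 AND (1 XOR 0)) OR ((0 XOR 0) AND NOT 0)) -> 1
  row 13 [01101]: ((1 AND (1 XOR 0)) OR ((0 XOR 1) AND NOT 0)) -> 1
  row 14 [01110]: ((1 AND (1 XOR 0)) OR ((1 XOR 0) AND NOT 0)) -> 1
  row 15 [01111]: ((1 AND (1 XOR 0)) OR ((1 XOR 1) AND NOT 0)) -> 1
  row 16 [10000]: ((0 AND (0 XOR 1)) OR ((0 XOR 0) AND NOT 1)) -> 0
  row 17 [10001]: ((0 AND (0 XOR 1)) OR ((0 XOR 1) AND NOT 1)) -> 0
  row 18 [10010]: ((0 AND (0 XOR 1)) OR ((1 XOR 0) AND NOT 1)) -> 0
  row 19 [10011]: ((0 AND (0 XOR 1)) OR ((1 XOR 1) AND NOT 1)) -> 0
  row 20 [10100]: ((1 AND (1 XOR 1)) OR ((0 XOR 0) AND NOT 1)) -> 0
  row 21 [10101]: ((1 AND (1 XOR 1)) OR ((0 XOR 1) AND NOT 1)) -> 0
  row 22 [10110]: ((1 AND (1 XOR 1)) OR ((1 XOR 0) AND NOT 1)) -> 0
  row 23 [10111]: ((1 AND (1 XOR 1)) OR ((1 XOR 1) AND NOT 1)) -> 0
  row 24 [11000]: ((0 AND (0 XOR 1)) OR ((0 XOR 0) AND NOT 1)) -> 0
  row 25 [11001]: ((0 AND (0 XOR 1)) OR ((0 XOR 1) AND NOT 1)) -> 0
  row 26 [11010]: ((0 AND (0 XOR 1)) OR ((1 XOR 0) AND NOT 1)) -> 0
  row 27 [11011]: ((0 AND (0 XOR 1)) OR ((1 XOR 1) AND NOT 1)) -> 0
  row 28 [11100]: ((1 AND (1 XOR 1)) OR ((0 XOR 0) AND NOT 1)) -> 0
  row 29 [11101]: ((1 AND (1 XOR 1)) OR ((0 XOR 1) AND NOT 1)) -> 0
  row 30 [11110]: ((1 AND (1 XOR 1)) OR ((1 XOR 0) AND NOT 1)) -> 0
  row 31 [11111]: ((1 AND (1 XOR 1)) OR ((1 XOR 1) AND NOT 1)) -> 0
Full result column, 4 rows per line (a,b,c fixed per line; d,e runs 00..11 left to right):
  rows 0-3 [a,b,c=000]: 0110  = hex 6
  rows 4-7 [a,b,c=001]: 1111  = hex F
  rows 8-11 [a,b,c=010]: 0110  = hex 6
  rows 12-15 [a,b,c=011]: 1111  = hex F
  rows 16-19 [a,b,c=100]: 0000  = hex 0
  rows 20-23 [a,b,c=101]: 0000  = hex 0
  rows 24-27 [a,b,c=110]: 0000  = hex 0
  rows 28-31 [a,b,c=111]: 0000  = hex 0
Output column (row 0 .. row 31) = 01101111011011110000000000000000
Output column grouped in 4s = 0110 1111 0110 1111 0000 0000 0000 0000 = 0x6F6F0000
Convert to decimal digit by digit (value = value*16 + digit):
  6 -> 6
  6*16 + 15 (F) = 111
  111*16 + 6 = 1782
  1782*16 + 15 (F) = 28527
  28527*16 + 0 = 456432
  456432*16 + 0 = 7302912
  7302912*16 + 0 = 116846592
  116846592*16 + 0 = 1869545472
Decimal = 1869545472

1869545472


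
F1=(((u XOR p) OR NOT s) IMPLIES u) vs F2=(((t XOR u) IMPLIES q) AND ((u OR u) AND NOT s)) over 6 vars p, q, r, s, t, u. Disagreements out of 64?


F1 = (((u XOR p) OR NOT s) IMPLIES u)
F2 = (((t XOR u) IMPLIES q) AND ((u OR u) AND NOT s))
Evaluate both on each of 64 rows (bits = p,q,r,s,t,u):
  row 0 [000000]: F1=0 F2=0 -> 0
  row 1 [000001]: F1=1 F2=0 (differ) -> 1
  row 2 [000010]: F1=0 F2=0 -> 0
  row 3 [000011]: F1=1 F2=1 -> 0
  row 4 [000100]: F1=1 F2=0 (differ) -> 1
  (every remaining row is evaluated the same way; all 64 results are listed next)
Full result column, 8 rows per line (p,q,r fixed per line; s,t,u runs 000..111 left to right):
  rows 0-7 [p,q,r=000]: 01001111  (ones: 5)
  rows 8-15 [p,q,r=001]: 01001111  (ones: 5)
  rows 16-23 [p,q,r=010]: 00001111  (ones: 4)
  rows 24-31 [p,q,r=011]: 00001111  (ones: 4)
  rows 32-39 [p,q,r=100]: 01000101  (ones: 3)
  rows 40-47 [p,q,r=101]: 01000101  (ones: 3)
  rows 48-55 [p,q,r=110]: 00000101  (ones: 2)
  rows 56-63 [p,q,r=111]: 00000101  (ones: 2)
Disagreements = 5+5+4+4+3+3+2+2 = 28

28


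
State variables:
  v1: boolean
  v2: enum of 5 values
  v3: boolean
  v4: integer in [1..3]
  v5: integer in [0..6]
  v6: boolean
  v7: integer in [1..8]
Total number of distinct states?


State space = product of domain sizes of all variables.
Domain sizes:
  v1 (boolean): 2
  v2 (enum of 5 values): 5
  v3 (boolean): 2
  v4 (integer in [1..3]): 3
  v5 (integer in [0..6]): 7
  v6 (boolean): 2
  v7 (integer in [1..8]): 8
Product = 2 * 5 * 2 * 3 * 7 * 2 * 8 = 6720

6720


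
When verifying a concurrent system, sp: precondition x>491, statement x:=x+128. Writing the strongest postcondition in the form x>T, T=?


Formula: sp(P, x:=E) = exists old_x. (x = E[old_x/x]) AND P[old_x/x] (old_x is the value of x before the assignment; eliminate old_x by solving x = E[old_x/x] for old_x)
Step 1: Precondition P: x>491, i.e. old_x > 491
Step 2: Assignment gives x = old_x + 128, so old_x = x - 128
Step 3: Substitute into P: x - 128 > 491
Step 4: Simplify: x > 491+128 = 619

619


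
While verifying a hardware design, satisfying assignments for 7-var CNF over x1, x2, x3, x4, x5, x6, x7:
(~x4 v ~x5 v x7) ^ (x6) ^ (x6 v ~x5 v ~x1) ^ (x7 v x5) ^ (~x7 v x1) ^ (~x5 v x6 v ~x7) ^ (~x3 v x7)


CNF with 7 clauses over 7 vars (128 assignments).
An assignment satisfies CNF iff every clause has >=1 true literal.
Check each row (bits = x1,x2,x3,x4,x5,x6,x7; clause T/F shown):
  row 0 [0000000]: clauses=TFTFTTT -> 0
  row 1 [0000001]: clauses=TFTTFTT -> 0
  row 2 [0000010]: clauses=TTTFTTT -> 0
  row 3 [0000011]: clauses=TTTTFTT -> 0
  row 4 [0000100]: clauses=TFTTTTT -> 0
  (every remaining row is evaluated the same way; all 128 results are listed next)
Full result column, 8 rows per line (x1,x2,x3,x4 fixed per line; x5,x6,x7 runs 000..111 left to right):
  rows 0-7 [x1,x2,x3,x4=0000]: 00000010  (ones: 1)
  rows 8-15 [x1,x2,x3,x4=0001]: 00000000  (ones: 0)
  rows 16-23 [x1,x2,x3,x4=0010]: 00000000  (ones: 0)
  rows 24-31 [x1,x2,x3,x4=0011]: 00000000  (ones: 0)
  rows 32-39 [x1,x2,x3,x4=0100]: 00000010  (ones: 1)
  rows 40-47 [x1,x2,x3,x4=0101]: 00000000  (ones: 0)
  rows 48-55 [x1,x2,x3,x4=0110]: 00000000  (ones: 0)
  rows 56-63 [x1,x2,x3,x4=0111]: 00000000  (ones: 0)
  rows 64-71 [x1,x2,x3,x4=1000]: 00010011  (ones: 3)
  rows 72-79 [x1,x2,x3,x4=1001]: 00010001  (ones: 2)
  rows 80-87 [x1,x2,x3,x4=1010]: 00010001  (ones: 2)
  rows 88-95 [x1,x2,x3,x4=1011]: 00010001  (ones: 2)
  rows 96-103 [x1,x2,x3,x4=1100]: 00010011  (ones: 3)
  rows 104-111 [x1,x2,x3,x4=1101]: 00010001  (ones: 2)
  rows 112-119 [x1,x2,x3,x4=1110]: 00010001  (ones: 2)
  rows 120-127 [x1,x2,x3,x4=1111]: 00010001  (ones: 2)
Satisfying assignments = 1+0+0+0+1+0+0+0+3+2+2+2+3+2+2+2 = 20

20


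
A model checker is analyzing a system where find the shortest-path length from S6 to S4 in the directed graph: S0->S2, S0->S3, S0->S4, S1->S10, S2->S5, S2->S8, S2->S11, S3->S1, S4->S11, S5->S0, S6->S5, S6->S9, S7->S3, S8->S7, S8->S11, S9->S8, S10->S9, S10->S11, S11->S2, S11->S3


BFS layer-by-layer from S6:
  dist 0: {S6}
  dist 1: {S5, S9}
  dist 2: {S0, S8}
  dist 3: {S2, S3, S4, S7, S11}
  -> S4 reached at distance 3
Shortest path length = 3

3


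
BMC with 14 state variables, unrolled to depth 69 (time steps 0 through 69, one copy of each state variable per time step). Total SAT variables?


BMC unrolls to depth k, creating one copy of each state var for steps 0..k.
Step count = 69 + 1 = 70 (steps 0 through 69)
Vars per step = 14
Total = 14 * 70 = 980

980


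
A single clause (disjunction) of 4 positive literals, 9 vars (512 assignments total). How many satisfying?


Step 1: Total=2^9=512
Step 2: Unsat when all 4 false: 2^5=32
Step 3: Sat=512-32=480

480


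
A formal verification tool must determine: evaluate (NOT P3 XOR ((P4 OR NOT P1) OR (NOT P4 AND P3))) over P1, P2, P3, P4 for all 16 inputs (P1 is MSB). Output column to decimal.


Formula: (NOT P3 XOR ((P4 OR NOT P1) OR (NOT P4 AND P3))) over P1, P2, P3, P4 (16 rows)
Evaluate each row (bits = P1,P2,P3,P4, MSB first):
  row 0 [0000]: (NOT 0 XOR ((0 OR NOT 0) OR (NOT 0 AND 0))) -> 0
  row 1 [0001]: (NOT 0 XOR ((1 OR NOT 0) OR (NOT 1 AND 0))) -> 0
  row 2 [0010]: (NOT 1 XOR ((0 OR NOT 0) OR (NOT 0 AND 1))) -> 1
  row 3 [0011]: (NOT 1 XOR ((1 OR NOT 0) OR (NOT 1 AND 1))) -> 1
  row 4 [0100]: (NOT 0 XOR ((0 OR NOT 0) OR (NOT 0 AND 0))) -> 0
  row 5 [0101]: (NOT 0 XOR ((1 OR NOT 0) OR (NOT 1 AND 0))) -> 0
  row 6 [0110]: (NOT 1 XOR ((0 OR NOT 0) OR (NOT 0 AND 1))) -> 1
  row 7 [0111]: (NOT 1 XOR ((1 OR NOT 0) OR (NOT 1 AND 1))) -> 1
  row 8 [1000]: (NOT 0 XOR ((0 OR NOT 1) OR (NOT 0 AND 0))) -> 1
  row 9 [1001]: (NOT 0 XOR ((1 OR NOT 1) OR (NOT 1 AND 0))) -> 0
  row 10 [1010]: (NOT 1 XOR ((0 OR NOT 1) OR (NOT 0 AND 1))) -> 1
  row 11 [1011]: (NOT 1 XOR ((1 OR NOT 1) OR (NOT 1 AND 1))) -> 1
  row 12 [1100]: (NOT 0 XOR ((0 OR NOT 1) OR (NOT 0 AND 0))) -> 1
  row 13 [1101]: (NOT 0 XOR ((1 OR NOT 1) OR (NOT 1 AND 0))) -> 0
  row 14 [1110]: (NOT 1 XOR ((0 OR NOT 1) OR (NOT 0 AND 1))) -> 1
  row 15 [1111]: (NOT 1 XOR ((1 OR NOT 1) OR (NOT 1 AND 1))) -> 1
Full result column, 4 rows per line (P1,P2 fixed per line; P3,P4 runs 00..11 left to right):
  rows 0-3 [P1,P2=00]: 0011  = hex 3
  rows 4-7 [P1,P2=01]: 0011  = hex 3
  rows 8-11 [P1,P2=10]: 1011  = hex B
  rows 12-15 [P1,P2=11]: 1011  = hex B
Output column (row 0 .. row 15) = 0011001110111011
Output column grouped in 4s = 0011 0011 1011 1011 = 0x33BB
Convert to decimal digit by digit (value = value*16 + digit):
  3 -> 3
  3*16 + 3 = 51
  51*16 + 11 (B) = 827
  827*16 + 11 (B) = 13243
Decimal = 13243

13243


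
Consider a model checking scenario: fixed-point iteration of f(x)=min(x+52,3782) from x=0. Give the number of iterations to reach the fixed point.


Step 1: x=0, cap=3782, increment=52
Step 2: x grows by 52 each step until capped at 3782; fixed point is x=3782
Step 3: iterations = ceil(3782/52) = 73

73


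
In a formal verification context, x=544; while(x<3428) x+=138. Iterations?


Step 1: x goes from 544 toward 3428 by 138; the body runs while x<3428, so iterations = ceil((bound-start)/step)
Step 2: Distance=2884
Step 3: ceil(2884/138)=21

21


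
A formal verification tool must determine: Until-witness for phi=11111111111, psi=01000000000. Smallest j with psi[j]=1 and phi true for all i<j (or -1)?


(phi U psi) at 0: need smallest j with psi[j]=1 and phi[i]=1 for all i in [0,j).
Scan from step 0:
  step 0: phi=1, psi=0 -> continue
  step 1: psi=1 and phi held for [0,1) -> witness found
Witness step = 1

1


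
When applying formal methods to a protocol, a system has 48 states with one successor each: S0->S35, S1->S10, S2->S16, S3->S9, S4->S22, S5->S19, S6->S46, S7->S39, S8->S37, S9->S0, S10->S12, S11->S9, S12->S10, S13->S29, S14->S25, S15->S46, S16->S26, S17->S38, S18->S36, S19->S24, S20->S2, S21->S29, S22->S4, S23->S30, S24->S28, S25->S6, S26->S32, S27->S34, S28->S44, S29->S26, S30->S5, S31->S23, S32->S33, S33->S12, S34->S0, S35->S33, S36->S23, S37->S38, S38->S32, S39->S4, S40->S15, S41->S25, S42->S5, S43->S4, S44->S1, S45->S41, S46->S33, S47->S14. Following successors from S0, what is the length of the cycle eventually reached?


Trace from S0 until a state repeats:
  S0 -> S35 -> S33 -> S12 -> S10 -> S12
S12 first seen at step 3, revisited at step 5.
Cycle length = 5 - 3 = 2

2


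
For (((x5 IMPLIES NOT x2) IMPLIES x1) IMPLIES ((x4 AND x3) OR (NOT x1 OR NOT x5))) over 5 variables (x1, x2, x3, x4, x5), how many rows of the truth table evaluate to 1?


Formula: (((x5 IMPLIES NOT x2) IMPLIES x1) IMPLIES ((x4 AND x3) OR (NOT x1 OR NOT x5))) over 5 vars (32 rows)
Evaluate each row (x1, x2, x3, x4, x5 as bits, MSB first):
  row 0 [00000]: (((0 IMPLIES NOT 0) IMPLIES 0) IMPLIES ((0 AND 0) OR (NOT 0 OR NOT 0))) -> 1
  row 1 [00001]: (((1 IMPLIES NOT 0) IMPLIES 0) IMPLIES ((0 AND 0) OR (NOT 0 OR NOT 1))) -> 1
  row 2 [00010]: (((0 IMPLIES NOT 0) IMPLIES 0) IMPLIES ((1 AND 0) OR (NOT 0 OR NOT 0))) -> 1
  row 3 [00011]: (((1 IMPLIES NOT 0) IMPLIES 0) IMPLIES ((1 AND 0) OR (NOT 0 OR NOT 1))) -> 1
  row 4 [00100]: (((0 IMPLIES NOT 0) IMPLIES 0) IMPLIES ((0 AND 1) OR (NOT 0 OR NOT 0))) -> 1
  row 5 [00101]: (((1 IMPLIES NOT 0) IMPLIES 0) IMPLIES ((0 AND 1) OR (NOT 0 OR NOT 1))) -> 1
  row 6 [00110]: (((0 IMPLIES NOT 0) IMPLIES 0) IMPLIES ((1 AND 1) OR (NOT 0 OR NOT 0))) -> 1
  row 7 [00111]: (((1 IMPLIES NOT 0) IMPLIES 0) IMPLIES ((1 AND 1) OR (NOT 0 OR NOT 1))) -> 1
  row 8 [01000]: (((0 IMPLIES NOT 1) IMPLIES 0) IMPLIES ((0 AND 0) OR (NOT 0 OR NOT 0))) -> 1
  row 9 [01001]: (((1 IMPLIES NOT 1) IMPLIES 0) IMPLIES ((0 AND 0) OR (NOT 0 OR NOT 1))) -> 1
  row 10 [01010]: (((0 IMPLIES NOT 1) IMPLIES 0) IMPLIES ((1 AND 0) OR (NOT 0 OR NOT 0))) -> 1
  row 11 [01011]: (((1 IMPLIES NOT 1) IMPLIES 0) IMPLIES ((1 AND 0) OR (NOT 0 OR NOT 1))) -> 1
  row 12 [01100]: (((0 IMPLIES NOT 1) IMPLIES 0) IMPLIES ((0 AND 1) OR (NOT 0 OR NOT 0))) -> 1
  row 13 [01101]: (((1 IMPLIES NOT 1) IMPLIES 0) IMPLIES ((0 AND 1) OR (NOT 0 OR NOT 1))) -> 1
  row 14 [01110]: (((0 IMPLIES NOT 1) IMPLIES 0) IMPLIES ((1 AND 1) OR (NOT 0 OR NOT 0))) -> 1
  row 15 [01111]: (((1 IMPLIES NOT 1) IMPLIES 0) IMPLIES ((1 AND 1) OR (NOT 0 OR NOT 1))) -> 1
  row 16 [10000]: (((0 IMPLIES NOT 0) IMPLIES 1) IMPLIES ((0 AND 0) OR (NOT 1 OR NOT 0))) -> 1
  row 17 [10001]: (((1 IMPLIES NOT 0) IMPLIES 1) IMPLIES ((0 AND 0) OR (NOT 1 OR NOT 1))) -> 0
  row 18 [10010]: (((0 IMPLIES NOT 0) IMPLIES 1) IMPLIES ((1 AND 0) OR (NOT 1 OR NOT 0))) -> 1
  row 19 [10011]: (((1 IMPLIES NOT 0) IMPLIES 1) IMPLIES ((1 AND 0) OR (NOT 1 OR NOT 1))) -> 0
  row 20 [10100]: (((0 IMPLIES NOT 0) IMPLIES 1) IMPLIES ((0 AND 1) OR (NOT 1 OR NOT 0))) -> 1
  row 21 [10101]: (((1 IMPLIES NOT 0) IMPLIES 1) IMPLIES ((0 AND 1) OR (NOT 1 OR NOT 1))) -> 0
  row 22 [10110]: (((0 IMPLIES NOT 0) IMPLIES 1) IMPLIES ((1 AND 1) OR (NOT 1 OR NOT 0))) -> 1
  row 23 [10111]: (((1 IMPLIES NOT 0) IMPLIES 1) IMPLIES ((1 AND 1) OR (NOT 1 OR NOT 1))) -> 1
  row 24 [11000]: (((0 IMPLIES NOT 1) IMPLIES 1) IMPLIES ((0 AND 0) OR (NOT 1 OR NOT 0))) -> 1
  row 25 [11001]: (((1 IMPLIES NOT 1) IMPLIES 1) IMPLIES ((0 AND 0) OR (NOT 1 OR NOT 1))) -> 0
  row 26 [11010]: (((0 IMPLIES NOT 1) IMPLIES 1) IMPLIES ((1 AND 0) OR (NOT 1 OR NOT 0))) -> 1
  row 27 [11011]: (((1 IMPLIES NOT 1) IMPLIES 1) IMPLIES ((1 AND 0) OR (NOT 1 OR NOT 1))) -> 0
  row 28 [11100]: (((0 IMPLIES NOT 1) IMPLIES 1) IMPLIES ((0 AND 1) OR (NOT 1 OR NOT 0))) -> 1
  row 29 [11101]: (((1 IMPLIES NOT 1) IMPLIES 1) IMPLIES ((0 AND 1) OR (NOT 1 OR NOT 1))) -> 0
  row 30 [11110]: (((0 IMPLIES NOT 1) IMPLIES 1) IMPLIES ((1 AND 1) OR (NOT 1 OR NOT 0))) -> 1
  row 31 [11111]: (((1 IMPLIES NOT 1) IMPLIES 1) IMPLIES ((1 AND 1) OR (NOT 1 OR NOT 1))) -> 1
Full result column, 8 rows per line (x1,x2 fixed per line; x3,x4,x5 runs 000..111 left to right):
  rows 0-7 [x1,x2=00]: 11111111  (ones: 8)
  rows 8-15 [x1,x2=01]: 11111111  (ones: 8)
  rows 16-23 [x1,x2=10]: 10101011  (ones: 5)
  rows 24-31 [x1,x2=11]: 10101011  (ones: 5)
Count of 1-rows = 8+8+5+5 = 26

26


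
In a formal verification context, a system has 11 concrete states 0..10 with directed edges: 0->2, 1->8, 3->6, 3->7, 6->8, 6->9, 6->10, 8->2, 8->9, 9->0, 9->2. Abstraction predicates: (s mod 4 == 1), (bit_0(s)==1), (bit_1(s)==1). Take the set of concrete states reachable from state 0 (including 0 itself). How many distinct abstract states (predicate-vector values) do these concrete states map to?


BFS from 0:
Concrete reachable: {0, 2}
Abstract via predicates (s mod 4 == 1), (bit_0(s)==1), (bit_1(s)==1):
  (0,0,0) <- {0}
  (0,0,1) <- {2}
Distinct abstract states = 2

2


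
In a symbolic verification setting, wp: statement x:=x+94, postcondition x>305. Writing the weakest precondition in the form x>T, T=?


Formula: wp(x:=E, P) = P[E/x] (substitute E for x in postcondition)
Step 1: Postcondition: x>305
Step 2: Substitute x+94 for x: x+94>305
Step 3: Solve for x: x > 305-94 = 211

211


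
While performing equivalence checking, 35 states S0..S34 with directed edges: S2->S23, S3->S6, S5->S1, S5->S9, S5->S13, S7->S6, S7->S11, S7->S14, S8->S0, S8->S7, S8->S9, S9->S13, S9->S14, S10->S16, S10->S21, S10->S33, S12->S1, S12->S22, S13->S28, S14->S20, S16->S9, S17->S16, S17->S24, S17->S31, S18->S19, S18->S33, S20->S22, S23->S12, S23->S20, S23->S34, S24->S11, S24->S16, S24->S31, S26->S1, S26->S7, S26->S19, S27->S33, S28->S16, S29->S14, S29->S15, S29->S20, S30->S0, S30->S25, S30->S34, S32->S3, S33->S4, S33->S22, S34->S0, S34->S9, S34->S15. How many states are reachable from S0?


BFS from S0:
  layer 0: {S0}
Reachable set: {S0}
Count = 1

1


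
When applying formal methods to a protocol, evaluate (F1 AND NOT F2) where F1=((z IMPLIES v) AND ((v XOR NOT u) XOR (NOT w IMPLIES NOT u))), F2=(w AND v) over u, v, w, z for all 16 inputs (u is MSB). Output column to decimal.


F1 = ((z IMPLIES v) AND ((v XOR NOT u) XOR (NOT w IMPLIES NOT u)))
F2 = (w AND v)
Counterexample to F1=>F2 is where F1=1 and F2=0.
Evaluate each row (bits = u,v,w,z, MSB first):
  row 0 [0000]: F1=0 F2=0 -> F1&~F2 -> 0
  row 1 [0001]: F1=0 F2=0 -> F1&~F2 -> 0
  row 2 [0010]: F1=0 F2=0 -> F1&~F2 -> 0
  row 3 [0011]: F1=0 F2=0 -> F1&~F2 -> 0
  row 4 [0100]: F1=1 F2=0 -> F1&~F2 -> 1
  row 5 [0101]: F1=1 F2=0 -> F1&~F2 -> 1
  row 6 [0110]: F1=1 F2=1 -> F1&~F2 -> 0
  row 7 [0111]: F1=1 F2=1 -> F1&~F2 -> 0
  row 8 [1000]: F1=0 F2=0 -> F1&~F2 -> 0
  row 9 [1001]: F1=0 F2=0 -> F1&~F2 -> 0
  row 10 [1010]: F1=1 F2=0 -> F1&~F2 -> 1
  row 11 [1011]: F1=0 F2=0 -> F1&~F2 -> 0
  row 12 [1100]: F1=1 F2=0 -> F1&~F2 -> 1
  row 13 [1101]: F1=1 F2=0 -> F1&~F2 -> 1
  row 14 [1110]: F1=0 F2=1 -> F1&~F2 -> 0
  row 15 [1111]: F1=0 F2=1 -> F1&~F2 -> 0
Full result column, 4 rows per line (u,v fixed per line; w,z runs 00..11 left to right):
  rows 0-3 [u,v=00]: 0000  = hex 0
  rows 4-7 [u,v=01]: 1100  = hex C
  rows 8-11 [u,v=10]: 0010  = hex 2
  rows 12-15 [u,v=11]: 1100  = hex C
Counterexample vector (row 0 .. row 15) = 0000110000101100
Output column grouped in 4s = 0000 1100 0010 1100 = 0x0C2C
Convert to decimal digit by digit (value = value*16 + digit):
  0 -> 0
  0*16 + 12 (C) = 12
  12*16 + 2 = 194
  194*16 + 12 (C) = 3116
Decimal = 3116

3116


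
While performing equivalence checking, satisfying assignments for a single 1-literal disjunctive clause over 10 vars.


Step 1: Total=2^10=1024
Step 2: Unsat when all 1 false: 2^9=512
Step 3: Sat=1024-512=512

512


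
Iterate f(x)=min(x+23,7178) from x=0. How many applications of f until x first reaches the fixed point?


Step 1: x=0, cap=7178, increment=23
Step 2: x grows by 23 each step until capped at 7178; fixed point is x=7178
Step 3: iterations = ceil(7178/23) = 313

313


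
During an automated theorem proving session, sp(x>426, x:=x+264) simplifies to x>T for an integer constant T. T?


Formula: sp(P, x:=E) = exists old_x. (x = E[old_x/x]) AND P[old_x/x] (old_x is the value of x before the assignment; eliminate old_x by solving x = E[old_x/x] for old_x)
Step 1: Precondition P: x>426, i.e. old_x > 426
Step 2: Assignment gives x = old_x + 264, so old_x = x - 264
Step 3: Substitute into P: x - 264 > 426
Step 4: Simplify: x > 426+264 = 690

690


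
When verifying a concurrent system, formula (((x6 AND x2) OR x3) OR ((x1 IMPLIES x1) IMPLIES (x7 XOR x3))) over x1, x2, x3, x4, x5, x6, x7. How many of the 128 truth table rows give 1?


Formula: (((x6 AND x2) OR x3) OR ((x1 IMPLIES x1) IMPLIES (x7 XOR x3))) over 7 vars (128 rows)
Evaluate each row (x1, x2, x3, x4, x5, x6, x7 as bits, MSB first):
  row 0 [0000000]: (((0 AND 0) OR 0) OR ((0 IMPLIES 0) IMPLIES (0 XOR 0))) -> 0
  row 1 [0000001]: (((0 AND 0) OR 0) OR ((0 IMPLIES 0) IMPLIES (1 XOR 0))) -> 1
  row 2 [0000010]: (((1 AND 0) OR 0) OR ((0 IMPLIES 0) IMPLIES (0 XOR 0))) -> 0
  row 3 [0000011]: (((1 AND 0) OR 0) OR ((0 IMPLIES 0) IMPLIES (1 XOR 0))) -> 1
  row 4 [0000100]: (((0 AND 0) OR 0) OR ((0 IMPLIES 0) IMPLIES (0 XOR 0))) -> 0
  (every remaining row is evaluated the same way; all 128 results are listed next)
Full result column, 8 rows per line (x1,x2,x3,x4 fixed per line; x5,x6,x7 runs 000..111 left to right):
  rows 0-7 [x1,x2,x3,x4=0000]: 01010101  (ones: 4)
  rows 8-15 [x1,x2,x3,x4=0001]: 01010101  (ones: 4)
  rows 16-23 [x1,x2,x3,x4=0010]: 11111111  (ones: 8)
  rows 24-31 [x1,x2,x3,x4=0011]: 11111111  (ones: 8)
  rows 32-39 [x1,x2,x3,x4=0100]: 01110111  (ones: 6)
  rows 40-47 [x1,x2,x3,x4=0101]: 01110111  (ones: 6)
  rows 48-55 [x1,x2,x3,x4=0110]: 11111111  (ones: 8)
  rows 56-63 [x1,x2,x3,x4=0111]: 11111111  (ones: 8)
  rows 64-71 [x1,x2,x3,x4=1000]: 01010101  (ones: 4)
  rows 72-79 [x1,x2,x3,x4=1001]: 01010101  (ones: 4)
  rows 80-87 [x1,x2,x3,x4=1010]: 11111111  (ones: 8)
  rows 88-95 [x1,x2,x3,x4=1011]: 11111111  (ones: 8)
  rows 96-103 [x1,x2,x3,x4=1100]: 01110111  (ones: 6)
  rows 104-111 [x1,x2,x3,x4=1101]: 01110111  (ones: 6)
  rows 112-119 [x1,x2,x3,x4=1110]: 11111111  (ones: 8)
  rows 120-127 [x1,x2,x3,x4=1111]: 11111111  (ones: 8)
Count of 1-rows = 4+4+8+8+6+6+8+8+4+4+8+8+6+6+8+8 = 104

104


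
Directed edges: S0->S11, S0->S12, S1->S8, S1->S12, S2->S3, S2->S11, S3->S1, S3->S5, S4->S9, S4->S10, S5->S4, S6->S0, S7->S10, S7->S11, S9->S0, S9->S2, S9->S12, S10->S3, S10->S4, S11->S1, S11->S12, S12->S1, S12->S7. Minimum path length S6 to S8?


BFS layer-by-layer from S6:
  dist 0: {S6}
  dist 1: {S0}
  dist 2: {S11, S12}
  dist 3: {S1, S7}
  dist 4: {S8, S10}
  -> S8 reached at distance 4
Shortest path length = 4

4


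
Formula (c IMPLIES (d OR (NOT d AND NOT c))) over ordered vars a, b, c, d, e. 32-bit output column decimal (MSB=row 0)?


Formula: (c IMPLIES (d OR (NOT d AND NOT c))) over a, b, c, d, e (32 rows)
Evaluate each row (bits = a,b,c,d,e, MSB first):
  row 0 [00000]: (0 IMPLIES (0 OR (NOT 0 AND NOT 0))) -> 1
  row 1 [00001]: (0 IMPLIES (0 OR (NOT 0 AND NOT 0))) -> 1
  row 2 [00010]: (0 IMPLIES (1 OR (NOT 1 AND NOT 0))) -> 1
  row 3 [00011]: (0 IMPLIES (1 OR (NOT 1 AND NOT 0))) -> 1
  row 4 [00100]: (1 IMPLIES (0 OR (NOT 0 AND NOT 1))) -> 0
  row 5 [00101]: (1 IMPLIES (0 OR (NOT 0 AND NOT 1))) -> 0
  row 6 [00110]: (1 IMPLIES (1 OR (NOT 1 AND NOT 1))) -> 1
  row 7 [00111]: (1 IMPLIES (1 OR (NOT 1 AND NOT 1))) -> 1
  row 8 [01000]: (0 IMPLIES (0 OR (NOT 0 AND NOT 0))) -> 1
  row 9 [01001]: (0 IMPLIES (0 OR (NOT 0 AND NOT 0))) -> 1
  row 10 [01010]: (0 IMPLIES (1 OR (NOT 1 AND NOT 0))) -> 1
  row 11 [01011]: (0 IMPLIES (1 OR (NOT 1 AND NOT 0))) -> 1
  row 12 [01100]: (1 IMPLIES (0 OR (NOT 0 AND NOT 1))) -> 0
  row 13 [01101]: (1 IMPLIES (0 OR (NOT 0 AND NOT 1))) -> 0
  row 14 [01110]: (1 IMPLIES (1 OR (NOT 1 AND NOT 1))) -> 1
  row 15 [01111]: (1 IMPLIES (1 OR (NOT 1 AND NOT 1))) -> 1
  row 16 [10000]: (0 IMPLIES (0 OR (NOT 0 AND NOT 0))) -> 1
  row 17 [10001]: (0 IMPLIES (0 OR (NOT 0 AND NOT 0))) -> 1
  row 18 [10010]: (0 IMPLIES (1 OR (NOT 1 AND NOT 0))) -> 1
  row 19 [10011]: (0 IMPLIES (1 OR (NOT 1 AND NOT 0))) -> 1
  row 20 [10100]: (1 IMPLIES (0 OR (NOT 0 AND NOT 1))) -> 0
  row 21 [10101]: (1 IMPLIES (0 OR (NOT 0 AND NOT 1))) -> 0
  row 22 [10110]: (1 IMPLIES (1 OR (NOT 1 AND NOT 1))) -> 1
  row 23 [10111]: (1 IMPLIES (1 OR (NOT 1 AND NOT 1))) -> 1
  row 24 [11000]: (0 IMPLIES (0 OR (NOT 0 AND NOT 0))) -> 1
  row 25 [11001]: (0 IMPLIES (0 OR (NOT 0 AND NOT 0))) -> 1
  row 26 [11010]: (0 IMPLIES (1 OR (NOT 1 AND NOT 0))) -> 1
  row 27 [11011]: (0 IMPLIES (1 OR (NOT 1 AND NOT 0))) -> 1
  row 28 [11100]: (1 IMPLIES (0 OR (NOT 0 AND NOT 1))) -> 0
  row 29 [11101]: (1 IMPLIES (0 OR (NOT 0 AND NOT 1))) -> 0
  row 30 [11110]: (1 IMPLIES (1 OR (NOT 1 AND NOT 1))) -> 1
  row 31 [11111]: (1 IMPLIES (1 OR (NOT 1 AND NOT 1))) -> 1
Full result column, 4 rows per line (a,b,c fixed per line; d,e runs 00..11 left to right):
  rows 0-3 [a,b,c=000]: 1111  = hex F
  rows 4-7 [a,b,c=001]: 0011  = hex 3
  rows 8-11 [a,b,c=010]: 1111  = hex F
  rows 12-15 [a,b,c=011]: 0011  = hex 3
  rows 16-19 [a,b,c=100]: 1111  = hex F
  rows 20-23 [a,b,c=101]: 0011  = hex 3
  rows 24-27 [a,b,c=110]: 1111  = hex F
  rows 28-31 [a,b,c=111]: 0011  = hex 3
Output column (row 0 .. row 31) = 11110011111100111111001111110011
Output column grouped in 4s = 1111 0011 1111 0011 1111 0011 1111 0011 = 0xF3F3F3F3
Convert to decimal digit by digit (value = value*16 + digit):
  F -> 15
  15*16 + 3 = 243
  243*16 + 15 (F) = 3903
  3903*16 + 3 = 62451
  62451*16 + 15 (F) = 999231
  999231*16 + 3 = 15987699
  15987699*16 + 15 (F) = 255803199
  255803199*16 + 3 = 4092851187
Decimal = 4092851187

4092851187


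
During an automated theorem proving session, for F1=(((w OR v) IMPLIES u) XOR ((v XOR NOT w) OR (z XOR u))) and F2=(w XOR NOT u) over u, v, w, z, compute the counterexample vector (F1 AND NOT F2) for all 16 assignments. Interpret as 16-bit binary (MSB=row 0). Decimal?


F1 = (((w OR v) IMPLIES u) XOR ((v XOR NOT w) OR (z XOR u)))
F2 = (w XOR NOT u)
Counterexample to F1=>F2 is where F1=1 and F2=0.
Evaluate each row (bits = u,v,w,z, MSB first):
  row 0 [0000]: F1=0 F2=1 -> F1&~F2 -> 0
  row 1 [0001]: F1=0 F2=1 -> F1&~F2 -> 0
  row 2 [0010]: F1=0 F2=0 -> F1&~F2 -> 0
  row 3 [0011]: F1=1 F2=0 -> F1&~F2 -> 1
  row 4 [0100]: F1=0 F2=1 -> F1&~F2 -> 0
  row 5 [0101]: F1=1 F2=1 -> F1&~F2 -> 0
  row 6 [0110]: F1=1 F2=0 -> F1&~F2 -> 1
  row 7 [0111]: F1=1 F2=0 -> F1&~F2 -> 1
  row 8 [1000]: F1=0 F2=0 -> F1&~F2 -> 0
  row 9 [1001]: F1=0 F2=0 -> F1&~F2 -> 0
  row 10 [1010]: F1=0 F2=1 -> F1&~F2 -> 0
  row 11 [1011]: F1=1 F2=1 -> F1&~F2 -> 0
  row 12 [1100]: F1=0 F2=0 -> F1&~F2 -> 0
  row 13 [1101]: F1=1 F2=0 -> F1&~F2 -> 1
  row 14 [1110]: F1=0 F2=1 -> F1&~F2 -> 0
  row 15 [1111]: F1=0 F2=1 -> F1&~F2 -> 0
Full result column, 4 rows per line (u,v fixed per line; w,z runs 00..11 left to right):
  rows 0-3 [u,v=00]: 0001  = hex 1
  rows 4-7 [u,v=01]: 0011  = hex 3
  rows 8-11 [u,v=10]: 0000  = hex 0
  rows 12-15 [u,v=11]: 0100  = hex 4
Counterexample vector (row 0 .. row 15) = 0001001100000100
Output column grouped in 4s = 0001 0011 0000 0100 = 0x1304
Convert to decimal digit by digit (value = value*16 + digit):
  1 -> 1
  1*16 + 3 = 19
  19*16 + 0 = 304
  304*16 + 4 = 4868
Decimal = 4868

4868


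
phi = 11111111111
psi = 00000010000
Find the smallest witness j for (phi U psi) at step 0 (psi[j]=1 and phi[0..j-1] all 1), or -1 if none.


(phi U psi) at 0: need smallest j with psi[j]=1 and phi[i]=1 for all i in [0,j).
Scan from step 0:
  step 0: phi=1, psi=0 -> continue
  step 1: phi=1, psi=0 -> continue
  step 2: phi=1, psi=0 -> continue
  step 3: phi=1, psi=0 -> continue
  step 6: psi=1 and phi held for [0,6) -> witness found
Witness step = 6

6


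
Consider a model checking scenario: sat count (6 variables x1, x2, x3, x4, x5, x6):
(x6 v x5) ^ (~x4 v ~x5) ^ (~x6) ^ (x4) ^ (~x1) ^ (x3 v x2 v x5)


CNF with 6 clauses over 6 vars (64 assignments).
An assignment satisfies CNF iff every clause has >=1 true literal.
Check each row (bits = x1,x2,x3,x4,x5,x6; clause T/F shown):
  row 0 [000000]: clauses=FTTFTF -> 0
  row 1 [000001]: clauses=TTFFTF -> 0
  row 2 [000010]: clauses=TTTFTT -> 0
  row 3 [000011]: clauses=TTFFTT -> 0
  row 4 [000100]: clauses=FTTTTF -> 0
  (every remaining row is evaluated the same way; all 64 results are listed next)
Full result column, 8 rows per line (x1,x2,x3 fixed per line; x4,x5,x6 runs 000..111 left to right):
  rows 0-7 [x1,x2,x3=000]: 00000000  (ones: 0)
  rows 8-15 [x1,x2,x3=001]: 00000000  (ones: 0)
  rows 16-23 [x1,x2,x3=010]: 00000000  (ones: 0)
  rows 24-31 [x1,x2,x3=011]: 00000000  (ones: 0)
  rows 32-39 [x1,x2,x3=100]: 00000000  (ones: 0)
  rows 40-47 [x1,x2,x3=101]: 00000000  (ones: 0)
  rows 48-55 [x1,x2,x3=110]: 00000000  (ones: 0)
  rows 56-63 [x1,x2,x3=111]: 00000000  (ones: 0)
Satisfying assignments = 0+0+0+0+0+0+0+0 = 0

0


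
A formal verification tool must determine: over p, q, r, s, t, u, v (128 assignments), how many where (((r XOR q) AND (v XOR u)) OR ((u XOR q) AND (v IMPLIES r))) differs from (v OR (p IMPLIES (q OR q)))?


F1 = (((r XOR q) AND (v XOR u)) OR ((u XOR q) AND (v IMPLIES r)))
F2 = (v OR (p IMPLIES (q OR q)))
Evaluate both on each of 128 rows (bits = p,q,r,s,t,u,v):
  row 0 [0000000]: F1=0 F2=1 (differ) -> 1
  row 1 [0000001]: F1=0 F2=1 (differ) -> 1
  row 2 [0000010]: F1=1 F2=1 -> 0
  row 3 [0000011]: F1=0 F2=1 (differ) -> 1
  row 4 [0000100]: F1=0 F2=1 (differ) -> 1
  (every remaining row is evaluated the same way; all 128 results are listed next)
Full result column, 8 rows per line (p,q,r,s fixed per line; t,u,v runs 000..111 left to right):
  rows 0-7 [p,q,r,s=0000]: 11011101  (ones: 6)
  rows 8-15 [p,q,r,s=0001]: 11011101  (ones: 6)
  rows 16-23 [p,q,r,s=0010]: 10001000  (ones: 2)
  rows 24-31 [p,q,r,s=0011]: 10001000  (ones: 2)
  rows 32-39 [p,q,r,s=0100]: 00010001  (ones: 2)
  rows 40-47 [p,q,r,s=0101]: 00010001  (ones: 2)
  rows 48-55 [p,q,r,s=0110]: 00110011  (ones: 4)
  rows 56-63 [p,q,r,s=0111]: 00110011  (ones: 4)
  rows 64-71 [p,q,r,s=1000]: 01110111  (ones: 6)
  rows 72-79 [p,q,r,s=1001]: 01110111  (ones: 6)
  rows 80-87 [p,q,r,s=1010]: 00100010  (ones: 2)
  rows 88-95 [p,q,r,s=1011]: 00100010  (ones: 2)
  rows 96-103 [p,q,r,s=1100]: 00010001  (ones: 2)
  rows 104-111 [p,q,r,s=1101]: 00010001  (ones: 2)
  rows 112-119 [p,q,r,s=1110]: 00110011  (ones: 4)
  rows 120-127 [p,q,r,s=1111]: 00110011  (ones: 4)
Disagreements = 6+6+2+2+2+2+4+4+6+6+2+2+2+2+4+4 = 56

56


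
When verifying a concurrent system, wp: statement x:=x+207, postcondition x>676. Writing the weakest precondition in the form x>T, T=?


Formula: wp(x:=E, P) = P[E/x] (substitute E for x in postcondition)
Step 1: Postcondition: x>676
Step 2: Substitute x+207 for x: x+207>676
Step 3: Solve for x: x > 676-207 = 469

469


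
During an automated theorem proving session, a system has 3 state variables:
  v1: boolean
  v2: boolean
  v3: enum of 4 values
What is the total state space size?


State space = product of domain sizes of all variables.
Domain sizes:
  v1 (boolean): 2
  v2 (boolean): 2
  v3 (enum of 4 values): 4
Product = 2 * 2 * 4 = 16

16


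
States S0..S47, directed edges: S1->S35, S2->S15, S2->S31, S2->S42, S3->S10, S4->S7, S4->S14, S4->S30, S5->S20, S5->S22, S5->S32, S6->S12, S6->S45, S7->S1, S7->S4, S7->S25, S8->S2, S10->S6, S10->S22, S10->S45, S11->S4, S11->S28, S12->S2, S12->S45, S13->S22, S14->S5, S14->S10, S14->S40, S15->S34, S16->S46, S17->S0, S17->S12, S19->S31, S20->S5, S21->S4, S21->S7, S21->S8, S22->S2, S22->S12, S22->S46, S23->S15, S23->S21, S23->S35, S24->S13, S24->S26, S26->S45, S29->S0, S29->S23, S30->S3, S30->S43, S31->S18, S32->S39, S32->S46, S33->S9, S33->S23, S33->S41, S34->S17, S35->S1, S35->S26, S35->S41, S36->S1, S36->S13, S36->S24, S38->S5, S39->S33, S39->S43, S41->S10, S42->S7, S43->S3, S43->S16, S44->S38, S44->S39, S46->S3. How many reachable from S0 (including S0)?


BFS from S0:
  layer 0: {S0}
Reachable set: {S0}
Count = 1

1


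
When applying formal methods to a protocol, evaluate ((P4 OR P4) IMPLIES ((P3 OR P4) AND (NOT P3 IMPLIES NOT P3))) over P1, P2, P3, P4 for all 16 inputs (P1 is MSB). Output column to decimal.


Formula: ((P4 OR P4) IMPLIES ((P3 OR P4) AND (NOT P3 IMPLIES NOT P3))) over P1, P2, P3, P4 (16 rows)
Evaluate each row (bits = P1,P2,P3,P4, MSB first):
  row 0 [0000]: ((0 OR 0) IMPLIES ((0 OR 0) AND (NOT 0 IMPLIES NOT 0))) -> 1
  row 1 [0001]: ((1 OR 1) IMPLIES ((0 OR 1) AND (NOT 0 IMPLIES NOT 0))) -> 1
  row 2 [0010]: ((0 OR 0) IMPLIES ((1 OR 0) AND (NOT 1 IMPLIES NOT 1))) -> 1
  row 3 [0011]: ((1 OR 1) IMPLIES ((1 OR 1) AND (NOT 1 IMPLIES NOT 1))) -> 1
  row 4 [0100]: ((0 OR 0) IMPLIES ((0 OR 0) AND (NOT 0 IMPLIES NOT 0))) -> 1
  row 5 [0101]: ((1 OR 1) IMPLIES ((0 OR 1) AND (NOT 0 IMPLIES NOT 0))) -> 1
  row 6 [0110]: ((0 OR 0) IMPLIES ((1 OR 0) AND (NOT 1 IMPLIES NOT 1))) -> 1
  row 7 [0111]: ((1 OR 1) IMPLIES ((1 OR 1) AND (NOT 1 IMPLIES NOT 1))) -> 1
  row 8 [1000]: ((0 OR 0) IMPLIES ((0 OR 0) AND (NOT 0 IMPLIES NOT 0))) -> 1
  row 9 [1001]: ((1 OR 1) IMPLIES ((0 OR 1) AND (NOT 0 IMPLIES NOT 0))) -> 1
  row 10 [1010]: ((0 OR 0) IMPLIES ((1 OR 0) AND (NOT 1 IMPLIES NOT 1))) -> 1
  row 11 [1011]: ((1 OR 1) IMPLIES ((1 OR 1) AND (NOT 1 IMPLIES NOT 1))) -> 1
  row 12 [1100]: ((0 OR 0) IMPLIES ((0 OR 0) AND (NOT 0 IMPLIES NOT 0))) -> 1
  row 13 [1101]: ((1 OR 1) IMPLIES ((0 OR 1) AND (NOT 0 IMPLIES NOT 0))) -> 1
  row 14 [1110]: ((0 OR 0) IMPLIES ((1 OR 0) AND (NOT 1 IMPLIES NOT 1))) -> 1
  row 15 [1111]: ((1 OR 1) IMPLIES ((1 OR 1) AND (NOT 1 IMPLIES NOT 1))) -> 1
Full result column, 4 rows per line (P1,P2 fixed per line; P3,P4 runs 00..11 left to right):
  rows 0-3 [P1,P2=00]: 1111  = hex F
  rows 4-7 [P1,P2=01]: 1111  = hex F
  rows 8-11 [P1,P2=10]: 1111  = hex F
  rows 12-15 [P1,P2=11]: 1111  = hex F
Output column (row 0 .. row 15) = 1111111111111111
Output column grouped in 4s = 1111 1111 1111 1111 = 0xFFFF
Convert to decimal digit by digit (value = value*16 + digit):
  F -> 15
  15*16 + 15 (F) = 255
  255*16 + 15 (F) = 4095
  4095*16 + 15 (F) = 65535
Decimal = 65535

65535
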